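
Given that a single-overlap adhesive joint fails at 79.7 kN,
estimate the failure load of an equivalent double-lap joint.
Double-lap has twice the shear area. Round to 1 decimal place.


Double-lap factor = 2
Expected load = 79.7 * 2 = 159.4 kN

159.4


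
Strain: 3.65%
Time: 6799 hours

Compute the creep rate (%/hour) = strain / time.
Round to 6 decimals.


Creep rate = 3.65 / 6799
= 0.000537 %/h

0.000537


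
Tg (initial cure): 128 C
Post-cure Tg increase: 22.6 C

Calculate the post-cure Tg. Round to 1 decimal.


Post-cure Tg = 128 + 22.6 = 150.6 C

150.6


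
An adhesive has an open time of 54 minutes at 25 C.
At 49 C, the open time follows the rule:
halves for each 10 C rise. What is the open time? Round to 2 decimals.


Factor = 2^((49-25)/10) = 5.2780
Open time = 54 / 5.2780 = 10.23 min

10.23


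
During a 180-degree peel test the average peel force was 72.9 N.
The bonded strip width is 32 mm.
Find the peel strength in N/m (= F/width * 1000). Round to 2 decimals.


Peel strength = F/width * 1000
= 72.9 / 32 * 1000
= 2278.13 N/m

2278.13


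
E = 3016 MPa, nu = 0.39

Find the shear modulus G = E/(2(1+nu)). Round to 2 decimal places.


G = 3016 / (2 * 1.39)
= 1084.89 MPa

1084.89


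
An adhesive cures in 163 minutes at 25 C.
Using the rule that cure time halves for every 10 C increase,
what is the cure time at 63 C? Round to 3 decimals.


Factor = 2^((63 - 25) / 10) = 13.9288
Cure time = 163 / 13.9288
= 11.702 minutes

11.702


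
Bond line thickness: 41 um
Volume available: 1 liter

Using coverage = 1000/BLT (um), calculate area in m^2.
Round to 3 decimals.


1 L = 1e6 mm^3, thickness = 41 um = 0.041 mm
Area = 1e6 / 0.041 mm^2 = (1e6 / 0.041) / 1e6 m^2 = 1000 / 41 m^2
= 24.390 m^2

24.390


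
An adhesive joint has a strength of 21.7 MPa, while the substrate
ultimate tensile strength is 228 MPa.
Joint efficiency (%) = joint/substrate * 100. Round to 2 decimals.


Efficiency = 21.7 / 228 * 100
= 9.52%

9.52


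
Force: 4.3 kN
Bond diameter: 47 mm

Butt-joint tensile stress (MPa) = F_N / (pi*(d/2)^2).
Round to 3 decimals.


F_N = 4.3 * 1000 = 4300.0 N
A = pi*(23.5)^2 = 1734.9445 mm^2
stress = 4300.0 / 1734.9445 = 2.478 MPa

2.478


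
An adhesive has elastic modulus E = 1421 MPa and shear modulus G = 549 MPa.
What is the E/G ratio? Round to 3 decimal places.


E/G = 1421 / 549 = 2.588

2.588


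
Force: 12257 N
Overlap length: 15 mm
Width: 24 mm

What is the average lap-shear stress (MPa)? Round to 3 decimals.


Average shear stress = F / (overlap * width)
= 12257 / (15 * 24)
= 34.047 MPa

34.047


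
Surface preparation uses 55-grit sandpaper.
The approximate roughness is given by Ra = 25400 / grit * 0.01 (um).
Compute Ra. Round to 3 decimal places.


Ra = 25400 / 55 * 0.01
= 254 / 55
= 4.618 um

4.618


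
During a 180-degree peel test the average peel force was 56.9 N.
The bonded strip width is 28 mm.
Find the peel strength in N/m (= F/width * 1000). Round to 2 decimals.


Peel strength = F/width * 1000
= 56.9 / 28 * 1000
= 2032.14 N/m

2032.14


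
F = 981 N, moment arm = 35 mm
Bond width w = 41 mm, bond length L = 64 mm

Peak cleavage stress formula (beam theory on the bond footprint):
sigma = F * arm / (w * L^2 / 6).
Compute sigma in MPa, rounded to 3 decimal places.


sigma = (981 * 35) / (41 * 4096 / 6)
= 34335 * 6 / 167936
= 206010 / 167936
= 1.227 MPa

1.227


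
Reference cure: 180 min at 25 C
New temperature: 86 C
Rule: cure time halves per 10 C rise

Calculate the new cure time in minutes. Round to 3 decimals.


factor = 2^((86-25)/10) = 68.5935
t_new = 180 / 68.5935 = 2.624 min

2.624


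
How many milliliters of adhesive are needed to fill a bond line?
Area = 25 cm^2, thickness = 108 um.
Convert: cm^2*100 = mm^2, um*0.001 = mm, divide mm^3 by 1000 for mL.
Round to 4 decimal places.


= (25 * 100) * (108 * 0.001) / 1000
= 0.2700 mL

0.2700


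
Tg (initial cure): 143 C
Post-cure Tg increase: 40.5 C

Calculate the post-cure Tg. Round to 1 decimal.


Post-cure Tg = 143 + 40.5 = 183.5 C

183.5


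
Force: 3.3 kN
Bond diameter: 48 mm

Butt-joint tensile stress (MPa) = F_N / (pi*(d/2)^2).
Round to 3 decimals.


F_N = 3.3 * 1000 = 3300.0 N
A = pi*(24.0)^2 = 1809.5574 mm^2
stress = 3300.0 / 1809.5574 = 1.824 MPa

1.824


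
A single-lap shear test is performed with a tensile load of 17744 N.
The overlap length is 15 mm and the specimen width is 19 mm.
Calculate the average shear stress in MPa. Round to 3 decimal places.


Shear stress = F / (overlap * width)
= 17744 / (15 * 19)
= 17744 / 285
= 62.260 MPa

62.260


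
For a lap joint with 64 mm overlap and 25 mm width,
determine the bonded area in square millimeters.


Area = 64 * 25 = 1600 mm^2

1600


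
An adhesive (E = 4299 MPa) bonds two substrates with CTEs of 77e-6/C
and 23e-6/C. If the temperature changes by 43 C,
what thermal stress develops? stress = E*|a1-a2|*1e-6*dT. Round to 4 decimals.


Stress = 4299 * |77 - 23| * 1e-6 * 43
= 9.9823 MPa

9.9823


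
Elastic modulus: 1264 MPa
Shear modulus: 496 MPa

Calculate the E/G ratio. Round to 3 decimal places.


E / G = 1264 / 496 = 2.548

2.548


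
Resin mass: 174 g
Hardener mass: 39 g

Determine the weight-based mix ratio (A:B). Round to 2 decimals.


Ratio = 174 / 39 = 4.46

4.46


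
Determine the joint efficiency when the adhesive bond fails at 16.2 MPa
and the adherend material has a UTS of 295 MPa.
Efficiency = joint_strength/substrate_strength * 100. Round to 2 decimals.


Joint efficiency = 16.2 / 295 * 100
= 5.49%

5.49


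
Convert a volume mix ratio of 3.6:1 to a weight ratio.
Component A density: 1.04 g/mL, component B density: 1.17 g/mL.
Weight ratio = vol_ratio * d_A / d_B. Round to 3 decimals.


= 3.6 * 1.04 / 1.17 = 3.200

3.200


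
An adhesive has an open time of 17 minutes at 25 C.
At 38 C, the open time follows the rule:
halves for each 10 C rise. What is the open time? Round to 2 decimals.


Factor = 2^((38-25)/10) = 2.4623
Open time = 17 / 2.4623 = 6.90 min

6.90


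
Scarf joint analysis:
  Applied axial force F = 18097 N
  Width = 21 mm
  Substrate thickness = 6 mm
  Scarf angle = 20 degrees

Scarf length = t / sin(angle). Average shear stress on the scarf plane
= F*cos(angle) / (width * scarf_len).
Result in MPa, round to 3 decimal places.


Scarf length = 6 / sin(20 deg) = 17.5428 mm
cos(20 deg) = 0.939693
Shear = 18097 * 0.939693 / (21 * 17.5428)
= 46.161 MPa

46.161


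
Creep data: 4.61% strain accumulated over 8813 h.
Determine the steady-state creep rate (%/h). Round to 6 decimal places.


Rate = 4.61 / 8813 = 0.000523 %/h

0.000523


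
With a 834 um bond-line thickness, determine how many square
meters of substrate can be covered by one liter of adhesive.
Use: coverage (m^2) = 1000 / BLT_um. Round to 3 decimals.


Coverage = 1000 / 834 = 1.199 m^2

1.199


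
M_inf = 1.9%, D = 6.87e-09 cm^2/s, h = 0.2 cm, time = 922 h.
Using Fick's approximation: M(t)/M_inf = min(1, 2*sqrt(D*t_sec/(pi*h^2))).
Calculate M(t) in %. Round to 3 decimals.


t = 3319200 s
ratio = min(1, 2*sqrt(6.87e-09*3319200/(pi*0.0400)))
= 0.851962
M(t) = 1.9 * 0.851962 = 1.619%

1.619


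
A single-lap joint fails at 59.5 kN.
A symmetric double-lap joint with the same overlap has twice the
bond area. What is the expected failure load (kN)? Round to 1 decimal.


Double-lap load = 2 * 59.5 = 119.0 kN

119.0


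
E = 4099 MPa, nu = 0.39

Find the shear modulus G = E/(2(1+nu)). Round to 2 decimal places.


G = 4099 / (2 * 1.39)
= 1474.46 MPa

1474.46


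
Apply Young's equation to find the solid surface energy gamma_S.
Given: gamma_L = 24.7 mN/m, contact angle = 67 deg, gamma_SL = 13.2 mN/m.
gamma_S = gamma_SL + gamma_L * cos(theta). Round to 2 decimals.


theta_rad = 67 * pi/180 = 1.169371
gamma_S = 13.2 + 24.7 * cos(1.169371)
= 22.85 mN/m

22.85


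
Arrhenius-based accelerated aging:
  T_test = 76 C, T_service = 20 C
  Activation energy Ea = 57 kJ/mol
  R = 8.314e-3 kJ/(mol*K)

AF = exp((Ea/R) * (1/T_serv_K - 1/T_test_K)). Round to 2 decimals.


T_test_K = 349.15, T_serv_K = 293.15
AF = exp((57/8.314e-3) * (1/293.15 - 1/349.15))
= 42.57

42.57


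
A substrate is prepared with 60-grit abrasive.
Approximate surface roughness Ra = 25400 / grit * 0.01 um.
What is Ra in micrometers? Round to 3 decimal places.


Ra = 25400 / 60 * 0.01 = 4.233 um

4.233


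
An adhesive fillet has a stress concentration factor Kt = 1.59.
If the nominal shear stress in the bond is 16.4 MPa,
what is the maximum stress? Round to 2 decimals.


Max stress = 16.4 * 1.59 = 26.08 MPa

26.08


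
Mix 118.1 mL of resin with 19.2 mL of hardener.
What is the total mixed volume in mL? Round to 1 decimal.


Total = 118.1 + 19.2 = 137.3 mL

137.3


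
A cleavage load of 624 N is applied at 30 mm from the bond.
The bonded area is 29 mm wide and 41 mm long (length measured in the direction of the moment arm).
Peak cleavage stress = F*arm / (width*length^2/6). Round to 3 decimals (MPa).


Moment = 624 * 30 = 18720 N*mm
Section modulus = 29 * 1681 / 6 = 48749 / 6 mm^3
Stress = 18720 / (48749 / 6) = 112320 / 48749
= 2.304 MPa

2.304


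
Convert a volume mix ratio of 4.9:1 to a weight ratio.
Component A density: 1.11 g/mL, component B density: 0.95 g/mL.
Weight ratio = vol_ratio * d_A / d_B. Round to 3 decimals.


= 4.9 * 1.11 / 0.95 = 5.725

5.725


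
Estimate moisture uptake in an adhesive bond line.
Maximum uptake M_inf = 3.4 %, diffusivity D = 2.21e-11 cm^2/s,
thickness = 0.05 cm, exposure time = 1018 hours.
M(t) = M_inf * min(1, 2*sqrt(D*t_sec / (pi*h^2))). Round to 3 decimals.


Convert time: 1018 h = 3664800 s
ratio = min(1, 2*sqrt(2.21e-11*3664800/(pi*0.05^2)))
= 0.203098
M(t) = 3.4 * 0.203098 = 0.691%

0.691


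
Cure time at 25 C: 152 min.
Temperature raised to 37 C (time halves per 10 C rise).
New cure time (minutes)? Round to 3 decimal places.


Acceleration factor = 2^(12/10) = 2.2974
New time = 152 / 2.2974 = 66.162 min

66.162


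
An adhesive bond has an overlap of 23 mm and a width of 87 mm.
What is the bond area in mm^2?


Bond area = overlap * width
= 23 * 87
= 2001 mm^2

2001


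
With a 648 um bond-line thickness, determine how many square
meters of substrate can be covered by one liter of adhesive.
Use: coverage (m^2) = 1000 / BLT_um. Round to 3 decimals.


Coverage = 1000 / 648 = 1.543 m^2

1.543


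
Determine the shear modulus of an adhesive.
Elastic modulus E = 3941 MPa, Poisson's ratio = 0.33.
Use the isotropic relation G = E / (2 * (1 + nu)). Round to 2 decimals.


G = 3941 / (2*(1+0.33)) = 3941 / 2.66
= 1481.58 MPa

1481.58


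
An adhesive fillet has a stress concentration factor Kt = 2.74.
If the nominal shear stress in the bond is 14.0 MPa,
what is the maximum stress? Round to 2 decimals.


Max stress = 14.0 * 2.74 = 38.36 MPa

38.36


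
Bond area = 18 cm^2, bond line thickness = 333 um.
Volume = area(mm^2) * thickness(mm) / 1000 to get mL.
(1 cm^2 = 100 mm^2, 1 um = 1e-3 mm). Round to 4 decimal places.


area_mm2 = 18 * 100 = 1800
blt_mm = 333 * 1e-3 = 0.333
vol_mm3 = 1800 * 0.333 = 599.4
vol_mL = 599.4 / 1000 = 0.5994 mL

0.5994


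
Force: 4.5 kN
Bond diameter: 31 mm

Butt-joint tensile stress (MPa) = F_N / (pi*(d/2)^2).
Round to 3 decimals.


F_N = 4.5 * 1000 = 4500.0 N
A = pi*(15.5)^2 = 754.7676 mm^2
stress = 4500.0 / 754.7676 = 5.962 MPa

5.962


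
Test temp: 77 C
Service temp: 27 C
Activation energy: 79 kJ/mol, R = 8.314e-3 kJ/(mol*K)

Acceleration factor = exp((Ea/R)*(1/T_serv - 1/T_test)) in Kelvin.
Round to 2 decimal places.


AF = exp((79/0.008314)*(1/300.15 - 1/350.15))
= 91.89

91.89


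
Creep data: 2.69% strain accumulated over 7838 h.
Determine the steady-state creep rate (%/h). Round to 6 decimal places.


Rate = 2.69 / 7838 = 0.000343 %/h

0.000343


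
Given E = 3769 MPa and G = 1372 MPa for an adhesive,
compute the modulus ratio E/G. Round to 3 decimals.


E/G ratio = 3769 / 1372 = 2.747

2.747


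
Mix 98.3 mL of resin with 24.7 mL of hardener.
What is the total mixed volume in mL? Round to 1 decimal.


Total = 98.3 + 24.7 = 123.0 mL

123.0


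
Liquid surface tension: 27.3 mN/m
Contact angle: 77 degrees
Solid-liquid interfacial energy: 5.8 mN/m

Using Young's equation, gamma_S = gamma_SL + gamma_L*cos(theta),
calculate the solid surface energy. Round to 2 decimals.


gamma_S = 5.8 + 27.3 * cos(77)
= 11.94 mN/m

11.94


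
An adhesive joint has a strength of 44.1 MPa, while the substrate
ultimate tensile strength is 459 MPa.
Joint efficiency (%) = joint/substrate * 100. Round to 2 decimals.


Efficiency = 44.1 / 459 * 100
= 9.61%

9.61


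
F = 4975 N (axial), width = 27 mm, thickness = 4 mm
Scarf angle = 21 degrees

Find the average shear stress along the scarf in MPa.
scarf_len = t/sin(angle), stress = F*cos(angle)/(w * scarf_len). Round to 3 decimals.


scarf_len = 4/sin(21 deg) = 11.1617
cos(21 deg) = 0.933580
stress = 4975*0.933580/(27*11.1617) = 15.412 MPa

15.412


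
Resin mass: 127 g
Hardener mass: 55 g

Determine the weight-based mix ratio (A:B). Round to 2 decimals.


Ratio = 127 / 55 = 2.31

2.31


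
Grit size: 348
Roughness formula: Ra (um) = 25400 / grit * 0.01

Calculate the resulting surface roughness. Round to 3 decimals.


Ra = 25400 / 348 * 0.01
= 0.730 um

0.730


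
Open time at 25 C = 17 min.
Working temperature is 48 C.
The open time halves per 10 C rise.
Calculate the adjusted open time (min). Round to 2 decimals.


factor = 2^((48 - 25) / 10) = 4.9246
ot = 17 / 4.9246 = 3.45 min

3.45


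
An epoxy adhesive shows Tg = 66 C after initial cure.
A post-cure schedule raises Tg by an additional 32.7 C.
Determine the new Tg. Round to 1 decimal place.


New Tg = 66 + 32.7
= 98.7 C

98.7


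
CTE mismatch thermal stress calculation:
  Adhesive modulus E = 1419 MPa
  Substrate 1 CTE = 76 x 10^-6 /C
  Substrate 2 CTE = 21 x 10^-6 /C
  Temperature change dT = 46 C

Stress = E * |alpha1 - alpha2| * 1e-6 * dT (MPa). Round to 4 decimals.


delta_alpha = |76 - 21| = 55 x 10^-6/C
Stress = 1419 * 55e-6 * 46
= 3.5901 MPa

3.5901


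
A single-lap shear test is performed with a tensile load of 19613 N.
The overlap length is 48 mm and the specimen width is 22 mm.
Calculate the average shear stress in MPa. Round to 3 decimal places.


Shear stress = F / (overlap * width)
= 19613 / (48 * 22)
= 19613 / 1056
= 18.573 MPa

18.573


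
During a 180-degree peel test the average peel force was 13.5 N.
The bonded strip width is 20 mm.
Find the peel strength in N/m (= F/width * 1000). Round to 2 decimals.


Peel strength = F/width * 1000
= 13.5 / 20 * 1000
= 675.00 N/m

675.00


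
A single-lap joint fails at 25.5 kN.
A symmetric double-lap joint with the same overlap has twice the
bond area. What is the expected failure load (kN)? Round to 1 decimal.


Double-lap load = 2 * 25.5 = 51.0 kN

51.0


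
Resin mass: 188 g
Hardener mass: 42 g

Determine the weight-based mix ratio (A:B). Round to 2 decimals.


Ratio = 188 / 42 = 4.48

4.48


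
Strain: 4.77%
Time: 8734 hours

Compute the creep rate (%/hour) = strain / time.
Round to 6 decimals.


Creep rate = 4.77 / 8734
= 0.000546 %/h

0.000546


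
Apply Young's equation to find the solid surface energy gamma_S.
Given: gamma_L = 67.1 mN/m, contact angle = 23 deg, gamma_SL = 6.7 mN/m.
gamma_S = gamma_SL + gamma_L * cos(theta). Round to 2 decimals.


theta_rad = 23 * pi/180 = 0.401426
gamma_S = 6.7 + 67.1 * cos(0.401426)
= 68.47 mN/m

68.47


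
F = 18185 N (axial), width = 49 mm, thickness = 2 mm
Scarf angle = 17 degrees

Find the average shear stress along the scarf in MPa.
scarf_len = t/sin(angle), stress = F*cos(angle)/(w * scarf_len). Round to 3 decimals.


scarf_len = 2/sin(17 deg) = 6.8406
cos(17 deg) = 0.956305
stress = 18185*0.956305/(49*6.8406) = 51.882 MPa

51.882


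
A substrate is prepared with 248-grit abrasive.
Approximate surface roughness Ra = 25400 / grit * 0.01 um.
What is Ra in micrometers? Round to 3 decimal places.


Ra = 25400 / 248 * 0.01 = 1.024 um

1.024


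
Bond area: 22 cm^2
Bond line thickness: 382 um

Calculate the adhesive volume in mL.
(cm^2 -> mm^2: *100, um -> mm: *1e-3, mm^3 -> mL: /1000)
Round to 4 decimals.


V = 22*100 * 382*1e-3 / 1000
= 0.8404 mL

0.8404


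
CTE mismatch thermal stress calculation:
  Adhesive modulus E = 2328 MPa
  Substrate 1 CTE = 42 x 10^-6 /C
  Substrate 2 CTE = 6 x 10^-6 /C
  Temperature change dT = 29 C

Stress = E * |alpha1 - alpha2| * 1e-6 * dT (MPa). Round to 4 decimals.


delta_alpha = |42 - 6| = 36 x 10^-6/C
Stress = 2328 * 36e-6 * 29
= 2.4304 MPa

2.4304


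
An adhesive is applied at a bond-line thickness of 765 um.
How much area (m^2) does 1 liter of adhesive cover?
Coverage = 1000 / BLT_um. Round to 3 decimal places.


Coverage = 1000 / 765 = 1.307 m^2

1.307


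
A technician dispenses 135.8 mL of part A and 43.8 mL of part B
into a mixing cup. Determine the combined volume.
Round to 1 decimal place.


Combined volume = 135.8 + 43.8
= 179.6 mL

179.6


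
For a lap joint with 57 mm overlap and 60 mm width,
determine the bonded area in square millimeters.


Area = 57 * 60 = 3420 mm^2

3420


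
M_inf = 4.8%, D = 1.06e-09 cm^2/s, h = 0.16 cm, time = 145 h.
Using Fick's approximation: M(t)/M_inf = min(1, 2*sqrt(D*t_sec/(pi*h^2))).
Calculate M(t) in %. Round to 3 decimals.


t = 522000 s
ratio = min(1, 2*sqrt(1.06e-09*522000/(pi*0.0256)))
= 0.165891
M(t) = 4.8 * 0.165891 = 0.796%

0.796


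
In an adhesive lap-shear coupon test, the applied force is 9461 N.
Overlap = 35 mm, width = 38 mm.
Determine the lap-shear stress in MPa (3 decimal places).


stress = F / (overlap * width)
= 9461 / (35 * 38)
= 7.114 MPa

7.114


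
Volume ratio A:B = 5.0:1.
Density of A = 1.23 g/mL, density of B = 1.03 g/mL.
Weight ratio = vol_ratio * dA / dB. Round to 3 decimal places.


Wt ratio = 5.0 * 1.23 / 1.03
= 5.971

5.971


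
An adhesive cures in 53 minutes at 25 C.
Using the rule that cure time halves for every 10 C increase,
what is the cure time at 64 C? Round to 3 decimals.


Factor = 2^((64 - 25) / 10) = 14.9285
Cure time = 53 / 14.9285
= 3.550 minutes

3.550


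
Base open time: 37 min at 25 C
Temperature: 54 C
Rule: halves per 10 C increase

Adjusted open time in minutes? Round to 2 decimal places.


Acceleration = 2^((54-25)/10) = 7.4643
Open time = 37 / 7.4643 = 4.96 min

4.96


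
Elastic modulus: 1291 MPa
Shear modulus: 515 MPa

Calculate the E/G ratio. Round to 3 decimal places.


E / G = 1291 / 515 = 2.507

2.507


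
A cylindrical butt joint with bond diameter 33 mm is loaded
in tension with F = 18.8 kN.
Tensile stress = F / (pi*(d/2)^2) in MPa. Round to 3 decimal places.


Area = pi * (33/2)^2 = 855.2986 mm^2
Stress = 18.8*1000 / 855.2986
= 21.981 MPa

21.981


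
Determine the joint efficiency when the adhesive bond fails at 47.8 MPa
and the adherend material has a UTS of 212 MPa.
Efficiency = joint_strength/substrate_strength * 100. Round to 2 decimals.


Joint efficiency = 47.8 / 212 * 100
= 22.55%

22.55


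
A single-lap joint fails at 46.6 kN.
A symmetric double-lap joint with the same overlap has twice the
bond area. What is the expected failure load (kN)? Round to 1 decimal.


Double-lap load = 2 * 46.6 = 93.2 kN

93.2


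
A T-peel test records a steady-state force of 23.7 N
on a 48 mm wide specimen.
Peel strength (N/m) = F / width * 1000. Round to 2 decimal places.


Peel strength = 23.7 / 48 * 1000
= 493.75 N/m

493.75


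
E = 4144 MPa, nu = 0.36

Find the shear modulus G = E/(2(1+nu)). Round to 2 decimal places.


G = 4144 / (2 * 1.36)
= 1523.53 MPa

1523.53


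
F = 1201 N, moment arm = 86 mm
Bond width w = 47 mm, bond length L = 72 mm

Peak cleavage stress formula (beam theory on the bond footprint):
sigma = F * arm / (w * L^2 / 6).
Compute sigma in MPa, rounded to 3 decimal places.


sigma = (1201 * 86) / (47 * 5184 / 6)
= 103286 * 6 / 243648
= 619716 / 243648
= 2.543 MPa

2.543


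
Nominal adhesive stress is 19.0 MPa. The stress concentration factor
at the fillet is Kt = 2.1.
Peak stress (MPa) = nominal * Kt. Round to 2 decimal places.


Peak = 19.0 * 2.1 = 39.90 MPa

39.90


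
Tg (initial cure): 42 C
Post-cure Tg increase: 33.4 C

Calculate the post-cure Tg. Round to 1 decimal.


Post-cure Tg = 42 + 33.4 = 75.4 C

75.4


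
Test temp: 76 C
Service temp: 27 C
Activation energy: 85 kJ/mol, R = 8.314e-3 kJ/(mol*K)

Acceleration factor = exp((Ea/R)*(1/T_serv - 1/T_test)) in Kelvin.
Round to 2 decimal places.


AF = exp((85/0.008314)*(1/300.15 - 1/349.15))
= 119.14

119.14


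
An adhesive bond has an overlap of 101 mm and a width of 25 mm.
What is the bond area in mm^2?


Bond area = overlap * width
= 101 * 25
= 2525 mm^2

2525


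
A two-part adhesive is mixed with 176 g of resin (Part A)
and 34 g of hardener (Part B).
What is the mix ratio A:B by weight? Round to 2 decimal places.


Mix ratio = mass_A / mass_B
= 176 / 34
= 5.18

5.18


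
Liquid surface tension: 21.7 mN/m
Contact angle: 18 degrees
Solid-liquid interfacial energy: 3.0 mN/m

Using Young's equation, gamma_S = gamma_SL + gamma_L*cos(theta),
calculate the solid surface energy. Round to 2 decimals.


gamma_S = 3.0 + 21.7 * cos(18)
= 23.64 mN/m

23.64


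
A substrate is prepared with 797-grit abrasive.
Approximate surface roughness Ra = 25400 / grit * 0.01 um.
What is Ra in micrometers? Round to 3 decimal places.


Ra = 25400 / 797 * 0.01 = 0.319 um

0.319


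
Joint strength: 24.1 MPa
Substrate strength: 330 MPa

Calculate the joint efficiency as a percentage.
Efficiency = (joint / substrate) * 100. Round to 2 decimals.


Efficiency = (24.1 / 330) * 100 = 7.30%

7.30


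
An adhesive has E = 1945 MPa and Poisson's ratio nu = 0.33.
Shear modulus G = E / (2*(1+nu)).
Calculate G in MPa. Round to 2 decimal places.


G = 1945 / (2*(1+0.33))
= 1945 / 2.66
= 731.20 MPa

731.20


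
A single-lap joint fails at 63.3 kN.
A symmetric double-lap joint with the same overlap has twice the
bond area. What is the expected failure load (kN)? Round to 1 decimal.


Double-lap load = 2 * 63.3 = 126.6 kN

126.6


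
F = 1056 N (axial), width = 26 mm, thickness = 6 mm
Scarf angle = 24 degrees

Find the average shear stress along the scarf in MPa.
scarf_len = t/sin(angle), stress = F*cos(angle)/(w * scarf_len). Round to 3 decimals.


scarf_len = 6/sin(24 deg) = 14.7516
cos(24 deg) = 0.913545
stress = 1056*0.913545/(26*14.7516) = 2.515 MPa

2.515


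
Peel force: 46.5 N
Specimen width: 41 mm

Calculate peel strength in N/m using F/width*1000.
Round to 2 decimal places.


Peel strength = 46.5 / 41 * 1000 = 1134.15 N/m

1134.15


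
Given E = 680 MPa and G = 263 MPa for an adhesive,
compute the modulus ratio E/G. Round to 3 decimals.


E/G ratio = 680 / 263 = 2.586

2.586


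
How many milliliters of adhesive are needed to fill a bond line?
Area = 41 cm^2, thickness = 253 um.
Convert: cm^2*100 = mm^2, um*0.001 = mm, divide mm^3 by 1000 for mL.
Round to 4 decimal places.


= (41 * 100) * (253 * 0.001) / 1000
= 1.0373 mL

1.0373


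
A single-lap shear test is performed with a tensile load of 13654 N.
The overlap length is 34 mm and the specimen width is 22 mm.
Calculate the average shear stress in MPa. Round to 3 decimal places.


Shear stress = F / (overlap * width)
= 13654 / (34 * 22)
= 13654 / 748
= 18.254 MPa

18.254


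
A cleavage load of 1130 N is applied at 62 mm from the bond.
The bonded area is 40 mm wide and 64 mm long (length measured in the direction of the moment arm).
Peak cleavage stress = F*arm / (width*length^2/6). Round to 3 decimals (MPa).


Moment = 1130 * 62 = 70060 N*mm
Section modulus = 40 * 4096 / 6 = 163840 / 6 mm^3
Stress = 70060 / (163840 / 6) = 420360 / 163840
= 2.566 MPa

2.566


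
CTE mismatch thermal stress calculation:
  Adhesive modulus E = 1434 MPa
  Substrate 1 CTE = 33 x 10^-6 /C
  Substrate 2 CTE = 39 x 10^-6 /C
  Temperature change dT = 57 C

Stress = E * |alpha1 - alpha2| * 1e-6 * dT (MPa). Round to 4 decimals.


delta_alpha = |33 - 39| = 6 x 10^-6/C
Stress = 1434 * 6e-6 * 57
= 0.4904 MPa

0.4904


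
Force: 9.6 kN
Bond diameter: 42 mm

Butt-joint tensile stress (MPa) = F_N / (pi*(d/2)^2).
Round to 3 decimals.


F_N = 9.6 * 1000 = 9600.0 N
A = pi*(21.0)^2 = 1385.4424 mm^2
stress = 9600.0 / 1385.4424 = 6.929 MPa

6.929


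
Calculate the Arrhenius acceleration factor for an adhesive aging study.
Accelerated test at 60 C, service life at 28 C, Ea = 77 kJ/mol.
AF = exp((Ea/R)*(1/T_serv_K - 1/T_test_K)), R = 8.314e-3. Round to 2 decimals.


T_test = 333.15 K, T_serv = 301.15 K
Ea/R = 77 / 0.008314 = 9261.49
AF = exp(9261.49 * (1/301.15 - 1/333.15))
= 19.18

19.18


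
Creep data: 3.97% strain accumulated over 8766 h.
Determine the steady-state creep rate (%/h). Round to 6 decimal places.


Rate = 3.97 / 8766 = 0.000453 %/h

0.000453


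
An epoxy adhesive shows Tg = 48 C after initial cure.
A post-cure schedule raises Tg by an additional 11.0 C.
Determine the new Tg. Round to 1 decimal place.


New Tg = 48 + 11.0
= 59.0 C

59.0


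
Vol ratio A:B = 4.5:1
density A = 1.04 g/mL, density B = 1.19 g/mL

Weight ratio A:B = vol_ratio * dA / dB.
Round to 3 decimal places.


Weight ratio = 4.5 * 1.04 / 1.19
= 3.933

3.933


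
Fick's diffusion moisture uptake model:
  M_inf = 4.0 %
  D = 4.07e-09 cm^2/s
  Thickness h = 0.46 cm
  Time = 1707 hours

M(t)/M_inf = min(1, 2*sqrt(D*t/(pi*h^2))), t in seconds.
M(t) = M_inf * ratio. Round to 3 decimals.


t_sec = 1707 * 3600 = 6145200
ratio = 2*sqrt(4.07e-09*6145200/(pi*0.46^2))
= min(1, 0.387938)
= 0.387938
M(t) = 4.0 * 0.387938 = 1.552 %

1.552


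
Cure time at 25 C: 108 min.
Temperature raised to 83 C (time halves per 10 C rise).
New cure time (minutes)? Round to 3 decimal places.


Acceleration factor = 2^(58/10) = 55.7152
New time = 108 / 55.7152 = 1.938 min

1.938


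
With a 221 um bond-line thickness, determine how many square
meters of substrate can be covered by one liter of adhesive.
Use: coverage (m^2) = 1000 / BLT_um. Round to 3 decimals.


Coverage = 1000 / 221 = 4.525 m^2

4.525


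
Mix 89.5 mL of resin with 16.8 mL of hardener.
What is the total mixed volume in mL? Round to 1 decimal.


Total = 89.5 + 16.8 = 106.3 mL

106.3


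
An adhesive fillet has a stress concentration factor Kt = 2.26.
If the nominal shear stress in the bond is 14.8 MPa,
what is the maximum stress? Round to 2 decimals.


Max stress = 14.8 * 2.26 = 33.45 MPa

33.45


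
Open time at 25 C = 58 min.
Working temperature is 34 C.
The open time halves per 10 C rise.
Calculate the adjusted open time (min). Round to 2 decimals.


factor = 2^((34 - 25) / 10) = 1.8661
ot = 58 / 1.8661 = 31.08 min

31.08


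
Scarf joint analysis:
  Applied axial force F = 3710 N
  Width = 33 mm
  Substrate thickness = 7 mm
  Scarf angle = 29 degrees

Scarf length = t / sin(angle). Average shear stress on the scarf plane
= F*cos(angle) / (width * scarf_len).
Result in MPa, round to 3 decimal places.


Scarf length = 7 / sin(29 deg) = 14.4387 mm
cos(29 deg) = 0.874620
Shear = 3710 * 0.874620 / (33 * 14.4387)
= 6.810 MPa

6.810


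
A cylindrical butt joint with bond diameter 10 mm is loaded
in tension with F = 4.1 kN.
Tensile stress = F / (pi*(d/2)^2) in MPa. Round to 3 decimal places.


Area = pi * (10/2)^2 = 78.5398 mm^2
Stress = 4.1*1000 / 78.5398
= 52.203 MPa

52.203


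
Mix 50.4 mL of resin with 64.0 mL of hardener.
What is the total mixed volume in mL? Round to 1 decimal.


Total = 50.4 + 64.0 = 114.4 mL

114.4


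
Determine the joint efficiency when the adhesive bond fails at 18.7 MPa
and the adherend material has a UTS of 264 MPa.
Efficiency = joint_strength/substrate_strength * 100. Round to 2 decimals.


Joint efficiency = 18.7 / 264 * 100
= 7.08%

7.08


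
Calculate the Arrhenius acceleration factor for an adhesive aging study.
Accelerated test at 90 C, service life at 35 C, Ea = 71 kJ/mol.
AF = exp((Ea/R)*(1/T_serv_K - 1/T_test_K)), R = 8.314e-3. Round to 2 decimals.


T_test = 363.15 K, T_serv = 308.15 K
Ea/R = 71 / 0.008314 = 8539.81
AF = exp(8539.81 * (1/308.15 - 1/363.15))
= 66.50

66.50


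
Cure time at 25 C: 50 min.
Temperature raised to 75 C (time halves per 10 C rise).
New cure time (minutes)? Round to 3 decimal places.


Acceleration factor = 2^(50/10) = 32.0000
New time = 50 / 32.0000 = 1.563 min

1.563


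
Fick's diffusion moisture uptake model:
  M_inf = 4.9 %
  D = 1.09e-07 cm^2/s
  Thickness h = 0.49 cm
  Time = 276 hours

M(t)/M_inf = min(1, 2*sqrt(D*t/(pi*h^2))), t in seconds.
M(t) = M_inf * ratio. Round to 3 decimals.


t_sec = 276 * 3600 = 993600
ratio = 2*sqrt(1.09e-07*993600/(pi*0.49^2))
= min(1, 0.757841)
= 0.757841
M(t) = 4.9 * 0.757841 = 3.713 %

3.713


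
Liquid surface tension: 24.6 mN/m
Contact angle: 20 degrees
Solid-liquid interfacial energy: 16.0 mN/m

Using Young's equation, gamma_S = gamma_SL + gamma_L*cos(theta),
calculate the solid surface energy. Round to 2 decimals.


gamma_S = 16.0 + 24.6 * cos(20)
= 39.12 mN/m

39.12


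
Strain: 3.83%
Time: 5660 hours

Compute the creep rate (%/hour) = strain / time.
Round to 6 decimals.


Creep rate = 3.83 / 5660
= 0.000677 %/h

0.000677


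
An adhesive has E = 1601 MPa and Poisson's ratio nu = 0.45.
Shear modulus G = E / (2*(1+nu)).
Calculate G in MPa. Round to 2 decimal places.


G = 1601 / (2*(1+0.45))
= 1601 / 2.90
= 552.07 MPa

552.07


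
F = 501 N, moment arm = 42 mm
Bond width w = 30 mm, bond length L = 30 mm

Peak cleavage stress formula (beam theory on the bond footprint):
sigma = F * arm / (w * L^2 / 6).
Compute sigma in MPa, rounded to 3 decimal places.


sigma = (501 * 42) / (30 * 900 / 6)
= 21042 * 6 / 27000
= 126252 / 27000
= 4.676 MPa

4.676


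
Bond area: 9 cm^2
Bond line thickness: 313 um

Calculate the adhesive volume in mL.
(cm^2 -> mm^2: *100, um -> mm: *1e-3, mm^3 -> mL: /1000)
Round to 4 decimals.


V = 9*100 * 313*1e-3 / 1000
= 0.2817 mL

0.2817


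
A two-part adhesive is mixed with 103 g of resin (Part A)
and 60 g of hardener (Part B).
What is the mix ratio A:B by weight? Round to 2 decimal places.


Mix ratio = mass_A / mass_B
= 103 / 60
= 1.72

1.72


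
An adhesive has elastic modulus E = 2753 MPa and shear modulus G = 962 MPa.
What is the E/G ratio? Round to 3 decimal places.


E/G = 2753 / 962 = 2.862

2.862


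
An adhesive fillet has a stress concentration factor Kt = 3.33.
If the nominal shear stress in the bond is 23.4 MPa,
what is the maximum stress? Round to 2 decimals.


Max stress = 23.4 * 3.33 = 77.92 MPa

77.92


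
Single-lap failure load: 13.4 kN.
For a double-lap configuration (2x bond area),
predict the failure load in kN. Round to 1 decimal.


Failure load = 13.4 * 2 = 26.8 kN

26.8


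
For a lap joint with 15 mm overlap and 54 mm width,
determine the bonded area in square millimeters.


Area = 15 * 54 = 810 mm^2

810


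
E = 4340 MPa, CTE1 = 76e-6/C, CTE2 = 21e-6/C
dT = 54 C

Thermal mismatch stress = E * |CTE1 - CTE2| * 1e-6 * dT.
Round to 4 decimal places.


= 4340 * 55e-6 * 54
= 12.8898 MPa

12.8898


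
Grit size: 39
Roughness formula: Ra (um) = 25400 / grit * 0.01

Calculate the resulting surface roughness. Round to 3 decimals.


Ra = 25400 / 39 * 0.01
= 6.513 um

6.513


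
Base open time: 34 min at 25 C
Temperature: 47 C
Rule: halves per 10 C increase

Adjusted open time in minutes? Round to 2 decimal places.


Acceleration = 2^((47-25)/10) = 4.5948
Open time = 34 / 4.5948 = 7.40 min

7.40


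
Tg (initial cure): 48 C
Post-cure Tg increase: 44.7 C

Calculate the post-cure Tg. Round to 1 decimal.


Post-cure Tg = 48 + 44.7 = 92.7 C

92.7


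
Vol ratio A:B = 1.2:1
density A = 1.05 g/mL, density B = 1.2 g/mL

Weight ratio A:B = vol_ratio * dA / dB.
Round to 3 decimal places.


Weight ratio = 1.2 * 1.05 / 1.2
= 1.050

1.050


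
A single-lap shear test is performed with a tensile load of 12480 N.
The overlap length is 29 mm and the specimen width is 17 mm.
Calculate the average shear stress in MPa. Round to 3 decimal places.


Shear stress = F / (overlap * width)
= 12480 / (29 * 17)
= 12480 / 493
= 25.314 MPa

25.314


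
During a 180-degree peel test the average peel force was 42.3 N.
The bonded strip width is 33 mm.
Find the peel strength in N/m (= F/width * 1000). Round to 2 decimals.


Peel strength = F/width * 1000
= 42.3 / 33 * 1000
= 1281.82 N/m

1281.82


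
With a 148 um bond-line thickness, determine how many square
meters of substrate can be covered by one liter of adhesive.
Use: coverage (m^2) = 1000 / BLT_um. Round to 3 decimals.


Coverage = 1000 / 148 = 6.757 m^2

6.757


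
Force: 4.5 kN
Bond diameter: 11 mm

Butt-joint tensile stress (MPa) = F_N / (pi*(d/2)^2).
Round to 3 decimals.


F_N = 4.5 * 1000 = 4500.0 N
A = pi*(5.5)^2 = 95.0332 mm^2
stress = 4500.0 / 95.0332 = 47.352 MPa

47.352


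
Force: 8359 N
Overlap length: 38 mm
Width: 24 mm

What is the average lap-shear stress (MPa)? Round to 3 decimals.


Average shear stress = F / (overlap * width)
= 8359 / (38 * 24)
= 9.166 MPa

9.166


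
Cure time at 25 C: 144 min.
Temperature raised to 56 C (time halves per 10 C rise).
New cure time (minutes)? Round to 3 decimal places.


Acceleration factor = 2^(31/10) = 8.5742
New time = 144 / 8.5742 = 16.795 min

16.795


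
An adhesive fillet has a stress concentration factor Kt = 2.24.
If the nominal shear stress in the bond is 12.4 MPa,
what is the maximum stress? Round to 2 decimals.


Max stress = 12.4 * 2.24 = 27.78 MPa

27.78


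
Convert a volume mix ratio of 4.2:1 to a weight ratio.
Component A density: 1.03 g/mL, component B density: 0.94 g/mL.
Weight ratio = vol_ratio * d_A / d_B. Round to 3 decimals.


= 4.2 * 1.03 / 0.94 = 4.602

4.602


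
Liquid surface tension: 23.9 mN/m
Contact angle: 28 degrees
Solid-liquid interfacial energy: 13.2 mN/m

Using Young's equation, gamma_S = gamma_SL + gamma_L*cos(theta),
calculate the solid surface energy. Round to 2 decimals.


gamma_S = 13.2 + 23.9 * cos(28)
= 34.30 mN/m

34.30


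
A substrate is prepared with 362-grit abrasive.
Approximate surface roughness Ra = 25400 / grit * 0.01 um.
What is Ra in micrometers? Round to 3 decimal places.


Ra = 25400 / 362 * 0.01 = 0.702 um

0.702


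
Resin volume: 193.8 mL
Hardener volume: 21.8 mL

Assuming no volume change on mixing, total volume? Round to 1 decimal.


V_total = 193.8 + 21.8 = 215.6 mL

215.6


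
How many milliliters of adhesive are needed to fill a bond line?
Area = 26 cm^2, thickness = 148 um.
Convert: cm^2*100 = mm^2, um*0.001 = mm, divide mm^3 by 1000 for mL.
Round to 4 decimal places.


= (26 * 100) * (148 * 0.001) / 1000
= 0.3848 mL

0.3848


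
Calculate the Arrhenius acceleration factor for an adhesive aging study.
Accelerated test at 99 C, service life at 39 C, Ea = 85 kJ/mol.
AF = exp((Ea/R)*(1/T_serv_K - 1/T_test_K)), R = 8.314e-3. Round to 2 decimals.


T_test = 372.15 K, T_serv = 312.15 K
Ea/R = 85 / 0.008314 = 10223.72
AF = exp(10223.72 * (1/312.15 - 1/372.15))
= 196.48

196.48


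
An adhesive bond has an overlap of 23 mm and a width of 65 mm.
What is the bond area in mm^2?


Bond area = overlap * width
= 23 * 65
= 1495 mm^2

1495


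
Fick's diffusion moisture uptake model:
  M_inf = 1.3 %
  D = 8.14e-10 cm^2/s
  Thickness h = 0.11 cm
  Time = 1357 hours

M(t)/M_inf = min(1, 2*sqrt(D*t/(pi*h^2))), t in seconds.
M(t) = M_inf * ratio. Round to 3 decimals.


t_sec = 1357 * 3600 = 4885200
ratio = 2*sqrt(8.14e-10*4885200/(pi*0.11^2))
= min(1, 0.646868)
= 0.646868
M(t) = 1.3 * 0.646868 = 0.841 %

0.841


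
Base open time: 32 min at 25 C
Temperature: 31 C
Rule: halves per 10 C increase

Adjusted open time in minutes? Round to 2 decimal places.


Acceleration = 2^((31-25)/10) = 1.5157
Open time = 32 / 1.5157 = 21.11 min

21.11


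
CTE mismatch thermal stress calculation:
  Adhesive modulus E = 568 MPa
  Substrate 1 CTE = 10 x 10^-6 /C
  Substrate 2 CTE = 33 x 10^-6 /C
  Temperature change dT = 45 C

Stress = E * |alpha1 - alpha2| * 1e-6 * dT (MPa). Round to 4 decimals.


delta_alpha = |10 - 33| = 23 x 10^-6/C
Stress = 568 * 23e-6 * 45
= 0.5879 MPa

0.5879


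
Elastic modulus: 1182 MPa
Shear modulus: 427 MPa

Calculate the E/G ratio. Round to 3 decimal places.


E / G = 1182 / 427 = 2.768

2.768


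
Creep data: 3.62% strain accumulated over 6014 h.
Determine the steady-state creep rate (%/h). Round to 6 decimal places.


Rate = 3.62 / 6014 = 0.000602 %/h

0.000602


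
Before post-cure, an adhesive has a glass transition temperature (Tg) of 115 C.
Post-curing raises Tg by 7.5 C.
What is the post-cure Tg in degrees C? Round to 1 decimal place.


Tg_post = Tg_base + delta_Tg
= 115 + 7.5
= 122.5 C

122.5


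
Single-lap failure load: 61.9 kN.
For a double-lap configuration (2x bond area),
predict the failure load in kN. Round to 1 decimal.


Failure load = 61.9 * 2 = 123.8 kN

123.8


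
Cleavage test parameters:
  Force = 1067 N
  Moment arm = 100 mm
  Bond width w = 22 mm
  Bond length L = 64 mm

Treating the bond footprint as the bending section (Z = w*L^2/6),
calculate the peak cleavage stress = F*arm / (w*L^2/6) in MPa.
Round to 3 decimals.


M = 1067 * 100 = 106700 N*mm
Z = 22 * 64^2 / 6 = 90112 / 6 mm^3
sigma = M / Z = 6 * 106700 / 90112 = 640200 / 90112
= 7.104 MPa

7.104


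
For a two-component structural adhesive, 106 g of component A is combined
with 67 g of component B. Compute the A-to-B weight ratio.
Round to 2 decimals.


Weight ratio A:B = 106 / 67
= 1.58

1.58


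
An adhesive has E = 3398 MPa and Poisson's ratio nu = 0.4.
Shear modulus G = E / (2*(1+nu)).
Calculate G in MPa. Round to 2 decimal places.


G = 3398 / (2*(1+0.4))
= 3398 / 2.80
= 1213.57 MPa

1213.57


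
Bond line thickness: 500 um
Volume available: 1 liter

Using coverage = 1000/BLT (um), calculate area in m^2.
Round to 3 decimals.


1 L = 1e6 mm^3, thickness = 500 um = 0.5 mm
Area = 1e6 / 0.5 mm^2 = (1e6 / 0.5) / 1e6 m^2 = 1000 / 500 m^2
= 2.000 m^2

2.000


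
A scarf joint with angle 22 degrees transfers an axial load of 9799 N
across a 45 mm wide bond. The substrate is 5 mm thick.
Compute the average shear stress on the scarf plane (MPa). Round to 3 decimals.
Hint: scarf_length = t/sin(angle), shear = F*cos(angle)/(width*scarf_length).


scarf_length = 5 / sin(22 deg) = 13.3473 mm
cos(22 deg) = 0.927184
shear stress = 9799 * 0.927184 / (45 * 13.3473)
= 15.127 MPa

15.127


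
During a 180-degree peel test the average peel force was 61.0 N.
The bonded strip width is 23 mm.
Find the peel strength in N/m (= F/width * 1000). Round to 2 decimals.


Peel strength = F/width * 1000
= 61.0 / 23 * 1000
= 2652.17 N/m

2652.17


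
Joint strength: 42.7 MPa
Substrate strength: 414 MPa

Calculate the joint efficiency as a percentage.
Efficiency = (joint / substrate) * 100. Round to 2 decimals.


Efficiency = (42.7 / 414) * 100 = 10.31%

10.31


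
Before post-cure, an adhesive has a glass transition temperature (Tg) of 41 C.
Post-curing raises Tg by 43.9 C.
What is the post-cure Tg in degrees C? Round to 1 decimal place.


Tg_post = Tg_base + delta_Tg
= 41 + 43.9
= 84.9 C

84.9


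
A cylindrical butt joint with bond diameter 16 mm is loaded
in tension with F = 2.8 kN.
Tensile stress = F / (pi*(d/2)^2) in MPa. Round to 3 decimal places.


Area = pi * (16/2)^2 = 201.0619 mm^2
Stress = 2.8*1000 / 201.0619
= 13.926 MPa

13.926


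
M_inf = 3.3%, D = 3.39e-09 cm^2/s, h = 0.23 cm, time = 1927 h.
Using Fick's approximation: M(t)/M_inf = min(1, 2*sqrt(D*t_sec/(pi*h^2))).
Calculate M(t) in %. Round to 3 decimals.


t = 6937200 s
ratio = min(1, 2*sqrt(3.39e-09*6937200/(pi*0.0529)))
= 0.752349
M(t) = 3.3 * 0.752349 = 2.483%

2.483
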